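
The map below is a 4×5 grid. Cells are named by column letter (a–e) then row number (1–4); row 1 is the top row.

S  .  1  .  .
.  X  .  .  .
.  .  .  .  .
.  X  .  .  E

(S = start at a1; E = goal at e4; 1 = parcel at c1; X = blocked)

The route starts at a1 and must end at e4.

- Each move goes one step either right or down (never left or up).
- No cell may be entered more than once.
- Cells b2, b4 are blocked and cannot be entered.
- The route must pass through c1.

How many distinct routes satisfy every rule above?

A right/down-only route from a1 to e4 makes exactly 3 down-moves and 4 right-moves in some order.
With no other constraints that would be C(7,3) = 35 routes.
Split at c1 and multiply the segment counts (each segment already excludes blocked cells): a1→c1: 1; c1→e4: 10; product = 10.
That gives 10 routes.

10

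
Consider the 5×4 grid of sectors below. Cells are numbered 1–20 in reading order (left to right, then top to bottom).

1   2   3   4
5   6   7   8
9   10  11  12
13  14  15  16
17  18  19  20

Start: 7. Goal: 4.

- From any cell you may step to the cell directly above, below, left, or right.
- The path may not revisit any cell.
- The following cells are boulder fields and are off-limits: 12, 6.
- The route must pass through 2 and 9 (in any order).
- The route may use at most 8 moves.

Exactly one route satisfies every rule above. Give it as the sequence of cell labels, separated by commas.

The budget equals the shortest possible length, so every move has to be on a shortest route through the required cells.
Route from 7: down to 11, 2× left (reaching 9), 2× up (reaching 1), 3× right (reaching 4) — 8 moves in all.
Check: all required cells visited; 8 ≤ 8 moves.

7, 11, 10, 9, 5, 1, 2, 3, 4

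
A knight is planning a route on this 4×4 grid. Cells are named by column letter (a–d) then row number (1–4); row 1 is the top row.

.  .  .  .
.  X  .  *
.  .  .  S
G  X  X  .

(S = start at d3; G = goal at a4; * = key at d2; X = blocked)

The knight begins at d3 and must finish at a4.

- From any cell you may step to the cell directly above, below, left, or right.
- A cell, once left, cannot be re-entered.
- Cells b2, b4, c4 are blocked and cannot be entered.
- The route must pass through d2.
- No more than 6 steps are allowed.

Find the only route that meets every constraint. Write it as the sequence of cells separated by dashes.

d3 - d2 - c2 - c3 - b3 - a3 - a4

Any route must reach d2 and still end at a4 within 6 moves, so the order of the required stops is forced.
Route from d3: up 1 to d2, left 1 to c2, down 1 to c3, left 2 to a3, down 1 to a4 — 6 moves in all.
Check: all required cells visited; 6 ≤ 6 moves.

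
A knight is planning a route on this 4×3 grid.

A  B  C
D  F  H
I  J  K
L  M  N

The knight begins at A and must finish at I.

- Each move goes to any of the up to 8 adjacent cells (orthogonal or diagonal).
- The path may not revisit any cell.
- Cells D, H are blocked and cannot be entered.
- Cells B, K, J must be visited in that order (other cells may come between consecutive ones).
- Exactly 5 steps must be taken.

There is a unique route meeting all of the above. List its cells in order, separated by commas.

The waypoints must appear in the order B, K, J, with no cell reused.
Route from A: right 1 to B, down 1 to F, down-right 1 to K, left 2 to I — 5 moves in all.
Check: order respected (B at step 1, K at step 3, J at step 4); 5 moves as required.

A, B, F, K, J, I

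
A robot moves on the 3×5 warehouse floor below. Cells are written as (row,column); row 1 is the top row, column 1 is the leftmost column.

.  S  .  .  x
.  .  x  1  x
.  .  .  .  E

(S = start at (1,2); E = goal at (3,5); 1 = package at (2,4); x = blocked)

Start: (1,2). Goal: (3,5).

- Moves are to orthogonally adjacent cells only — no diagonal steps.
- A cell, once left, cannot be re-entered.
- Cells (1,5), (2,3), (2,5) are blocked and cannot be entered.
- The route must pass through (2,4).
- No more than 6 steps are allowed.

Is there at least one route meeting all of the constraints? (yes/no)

One route that works: (1,2) → (1,3) → (1,4) → (2,4) → (3,4) → (3,5).

yes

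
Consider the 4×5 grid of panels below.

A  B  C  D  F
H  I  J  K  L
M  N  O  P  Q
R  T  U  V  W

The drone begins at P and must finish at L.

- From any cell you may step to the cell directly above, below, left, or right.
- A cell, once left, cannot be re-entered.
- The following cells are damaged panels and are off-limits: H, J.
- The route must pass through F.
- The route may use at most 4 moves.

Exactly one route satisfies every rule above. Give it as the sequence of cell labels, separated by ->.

P -> K -> D -> F -> L

Any route must reach F and still end at L within 4 moves, so the order of the required stops is forced.
Route from P: up 2 to D, right 1 to F, down 1 to L — 4 moves in all.
Check: all required cells visited; 4 ≤ 4 moves.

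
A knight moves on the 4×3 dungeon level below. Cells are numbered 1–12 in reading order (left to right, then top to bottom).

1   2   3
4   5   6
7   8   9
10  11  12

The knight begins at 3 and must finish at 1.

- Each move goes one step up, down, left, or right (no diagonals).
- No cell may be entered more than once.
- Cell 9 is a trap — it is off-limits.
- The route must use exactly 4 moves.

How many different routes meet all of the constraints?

Need simple routes of exactly 4 moves from 3 to 1 (Manhattan distance 2, so 1 moves are spent on a detour and 1 undoing it).
Enumerating: 3 6 5 2 1 | 3 6 5 4 1 | 3 2 5 4 1.
That gives 3 routes.

3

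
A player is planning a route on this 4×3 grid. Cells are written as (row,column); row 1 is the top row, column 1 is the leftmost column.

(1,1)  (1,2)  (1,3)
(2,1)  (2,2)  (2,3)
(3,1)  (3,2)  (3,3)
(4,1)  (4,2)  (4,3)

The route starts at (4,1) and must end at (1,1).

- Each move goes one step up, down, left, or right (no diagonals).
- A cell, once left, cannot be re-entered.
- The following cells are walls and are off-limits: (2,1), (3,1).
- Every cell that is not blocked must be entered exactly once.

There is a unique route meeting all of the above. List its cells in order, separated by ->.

Need to visit all 10 open cells exactly once, starting at (4,1) and ending at (1,1).
Cell (1,3) has only two open neighbours ((2,3) and (1,2)), so the path must pass straight through it: one of those is the cell it's entered from and the other is where it exits.
Route from (4,1): right 2 to (4,3), up 1 to (3,3), left 1 to (3,2), up 1 to (2,2), right 1 to (2,3), up 1 to (1,3), left 2 to (1,1) — 9 moves in all.
Check: all 10 open cells covered.

(4,1) -> (4,2) -> (4,3) -> (3,3) -> (3,2) -> (2,2) -> (2,3) -> (1,3) -> (1,2) -> (1,1)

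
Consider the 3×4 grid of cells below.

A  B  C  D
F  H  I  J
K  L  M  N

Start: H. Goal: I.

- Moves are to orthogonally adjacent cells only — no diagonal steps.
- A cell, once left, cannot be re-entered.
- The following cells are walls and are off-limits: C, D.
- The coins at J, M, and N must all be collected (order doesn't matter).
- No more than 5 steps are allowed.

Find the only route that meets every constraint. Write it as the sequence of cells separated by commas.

The budget equals the shortest possible length, so every move has to be on a shortest route through the required cells.
Route from H: down to L, 2× right (reaching N), up to J, left to I — 5 moves in all.
Check: all required cells visited; 5 ≤ 5 moves.

H, L, M, N, J, I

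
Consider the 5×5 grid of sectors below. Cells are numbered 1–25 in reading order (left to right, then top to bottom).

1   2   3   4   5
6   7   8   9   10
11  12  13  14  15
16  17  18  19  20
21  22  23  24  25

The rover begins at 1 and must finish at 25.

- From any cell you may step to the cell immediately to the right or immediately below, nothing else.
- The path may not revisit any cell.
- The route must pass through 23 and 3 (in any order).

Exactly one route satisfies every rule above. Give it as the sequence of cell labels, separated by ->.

1 -> 2 -> 3 -> 8 -> 13 -> 18 -> 23 -> 24 -> 25

Moves only go right or down, so the column and row indices never decrease.
Route from 1: 2× right (reaching 3), 4× down (reaching 23), 2× right (reaching 25) — 8 moves in all.
Check: all required cells visited.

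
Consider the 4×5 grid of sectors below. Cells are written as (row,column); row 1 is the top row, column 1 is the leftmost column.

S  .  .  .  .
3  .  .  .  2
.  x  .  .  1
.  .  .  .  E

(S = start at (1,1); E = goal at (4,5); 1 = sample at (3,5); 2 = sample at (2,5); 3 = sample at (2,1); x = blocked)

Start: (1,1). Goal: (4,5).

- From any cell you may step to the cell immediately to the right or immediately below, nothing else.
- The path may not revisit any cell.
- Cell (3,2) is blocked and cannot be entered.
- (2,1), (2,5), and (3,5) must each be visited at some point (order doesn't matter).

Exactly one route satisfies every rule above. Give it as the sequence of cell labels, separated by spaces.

Moves only go right or down, so the column and row indices never decrease.
Route from (1,1): down 1 to (2,1), right 4 to (2,5), down 2 to (4,5) — 7 moves in all.
Check: all required cells visited.

(1,1) (2,1) (2,2) (2,3) (2,4) (2,5) (3,5) (4,5)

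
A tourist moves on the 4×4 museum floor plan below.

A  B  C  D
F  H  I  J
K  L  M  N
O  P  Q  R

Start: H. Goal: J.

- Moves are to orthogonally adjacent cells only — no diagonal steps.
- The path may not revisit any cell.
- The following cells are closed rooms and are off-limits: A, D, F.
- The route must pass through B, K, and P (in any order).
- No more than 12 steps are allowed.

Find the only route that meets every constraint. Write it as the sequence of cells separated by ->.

H -> B -> C -> I -> M -> L -> K -> O -> P -> Q -> R -> N -> J

Any route must reach B, K, and P and still end at J within 12 moves, so the order of the required stops is forced.
Route from H: up to B, right to C, 2× down (reaching M), 2× left (reaching K), down to O, 3× right (reaching R), 2× up (reaching J) — 12 moves in all.
Check: all required cells visited; 12 ≤ 12 moves.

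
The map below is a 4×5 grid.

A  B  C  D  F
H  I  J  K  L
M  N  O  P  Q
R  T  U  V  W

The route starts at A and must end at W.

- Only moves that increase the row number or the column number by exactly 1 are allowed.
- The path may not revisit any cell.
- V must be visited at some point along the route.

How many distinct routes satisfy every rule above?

20

A right/down-only route from A to W makes exactly 3 down-moves and 4 right-moves in some order.
With no other constraints that would be C(7,3) = 35 routes.
Split at V and multiply the segment counts: A→V: 20; V→W: 1; product = 20.
That gives 20 routes.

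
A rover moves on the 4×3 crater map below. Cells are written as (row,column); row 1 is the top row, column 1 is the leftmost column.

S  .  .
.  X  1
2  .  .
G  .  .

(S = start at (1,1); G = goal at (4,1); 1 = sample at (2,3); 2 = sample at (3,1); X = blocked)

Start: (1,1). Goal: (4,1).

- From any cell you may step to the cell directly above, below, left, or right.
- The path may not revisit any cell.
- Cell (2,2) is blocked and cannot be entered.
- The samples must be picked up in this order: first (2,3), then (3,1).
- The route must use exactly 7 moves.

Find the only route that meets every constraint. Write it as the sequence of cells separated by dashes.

The waypoints must appear in the order (2,3), (3,1), with no cell reused.
Route from (1,1): right 2 to (1,3), down 2 to (3,3), left 2 to (3,1), down 1 to (4,1) — 7 moves in all.
Check: order respected (1 at step 3, 2 at step 6); 7 moves as required.

(1,1) - (1,2) - (1,3) - (2,3) - (3,3) - (3,2) - (3,1) - (4,1)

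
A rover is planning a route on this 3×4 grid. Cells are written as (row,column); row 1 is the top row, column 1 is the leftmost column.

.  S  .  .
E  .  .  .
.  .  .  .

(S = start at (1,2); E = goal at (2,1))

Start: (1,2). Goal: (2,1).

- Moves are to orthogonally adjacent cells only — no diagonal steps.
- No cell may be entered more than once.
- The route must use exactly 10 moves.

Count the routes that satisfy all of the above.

Need simple routes of exactly 10 moves from (1,2) to (2,1) (Manhattan distance 2, so 4 moves are spent on a detour and 4 undoing it).
Enumerating: (1,2) (2,2) (2,3) (1,3) (1,4) (2,4) (3,4) (3,3) (3,2) (3,1) (2,1) | (1,2) (1,3) (1,4) (2,4) (3,4) (3,3) (2,3) (2,2) (3,2) (3,1) (2,1).
That gives 2 routes.

2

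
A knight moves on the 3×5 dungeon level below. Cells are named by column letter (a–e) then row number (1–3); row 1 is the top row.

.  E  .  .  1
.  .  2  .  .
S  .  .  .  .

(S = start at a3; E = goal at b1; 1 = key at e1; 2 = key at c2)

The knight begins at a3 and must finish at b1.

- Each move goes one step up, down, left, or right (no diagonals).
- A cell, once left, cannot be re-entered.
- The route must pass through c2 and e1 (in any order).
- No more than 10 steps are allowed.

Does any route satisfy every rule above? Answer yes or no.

One route that works: a3 → a2 → b2 → c2 → d2 → e2 → e1 → d1 → c1 → b1.

yes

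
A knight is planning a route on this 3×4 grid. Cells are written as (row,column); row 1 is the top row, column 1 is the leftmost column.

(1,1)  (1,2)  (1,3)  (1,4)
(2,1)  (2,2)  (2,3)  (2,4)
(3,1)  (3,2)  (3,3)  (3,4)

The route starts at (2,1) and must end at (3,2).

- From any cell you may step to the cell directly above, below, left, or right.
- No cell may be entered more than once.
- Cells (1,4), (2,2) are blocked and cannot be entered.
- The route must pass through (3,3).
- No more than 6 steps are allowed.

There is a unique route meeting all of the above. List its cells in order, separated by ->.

The 6-move cap with required stops at (3,3) leaves no slack for detours.
Route from (2,1): up to (1,1), 2× right (reaching (1,3)), 2× down (reaching (3,3)), left to (3,2) — 6 moves in all.
Check: all required cells visited; 6 ≤ 6 moves.

(2,1) -> (1,1) -> (1,2) -> (1,3) -> (2,3) -> (3,3) -> (3,2)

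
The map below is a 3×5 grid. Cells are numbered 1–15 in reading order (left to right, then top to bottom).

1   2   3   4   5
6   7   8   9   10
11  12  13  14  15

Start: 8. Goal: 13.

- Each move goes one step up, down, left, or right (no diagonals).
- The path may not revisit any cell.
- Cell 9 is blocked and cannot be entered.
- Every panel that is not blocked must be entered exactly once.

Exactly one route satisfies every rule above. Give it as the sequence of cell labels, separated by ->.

8 -> 7 -> 12 -> 11 -> 6 -> 1 -> 2 -> 3 -> 4 -> 5 -> 10 -> 15 -> 14 -> 13

Need to visit all 14 open cells exactly once, starting at 8 and ending at 13.
Cell 4 has only two open neighbours (3 and 5), so the path must pass straight through it: one of those is the cell it's entered from and the other is where it exits.
Route from 8: left 1 to 7, down 1 to 12, left 1 to 11, up 2 to 1, right 4 to 5, down 2 to 15, left 2 to 13 — 13 moves in all.
Check: all 14 open cells covered.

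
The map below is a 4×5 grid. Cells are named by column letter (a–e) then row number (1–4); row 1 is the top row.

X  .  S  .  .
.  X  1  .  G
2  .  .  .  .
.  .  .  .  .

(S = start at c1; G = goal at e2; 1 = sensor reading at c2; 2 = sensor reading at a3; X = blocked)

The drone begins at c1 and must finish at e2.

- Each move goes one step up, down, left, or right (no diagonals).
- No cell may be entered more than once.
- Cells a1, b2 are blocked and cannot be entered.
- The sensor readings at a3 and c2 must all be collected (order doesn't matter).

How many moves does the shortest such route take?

11

Any route passes through a3 and c2 in some order between c1 and e2. Summing Manhattan distances along each leg and taking the cheapest ordering (c1 → c2 → a3 → e2) gives a lower bound of 1 + 3 + 5 = 9 moves.
The shortest route satisfying every rule uses 11 moves: c1 → c2 → c3 → b3 → a3 → a4 → b4 → c4 → d4 → d3 → d2 → e2.
The no-revisit rule (legs can't share cells) pushes the minimum above the 9-move bound; an exhaustive check rules out every length from 9 to 10, leaving 11 as the minimum.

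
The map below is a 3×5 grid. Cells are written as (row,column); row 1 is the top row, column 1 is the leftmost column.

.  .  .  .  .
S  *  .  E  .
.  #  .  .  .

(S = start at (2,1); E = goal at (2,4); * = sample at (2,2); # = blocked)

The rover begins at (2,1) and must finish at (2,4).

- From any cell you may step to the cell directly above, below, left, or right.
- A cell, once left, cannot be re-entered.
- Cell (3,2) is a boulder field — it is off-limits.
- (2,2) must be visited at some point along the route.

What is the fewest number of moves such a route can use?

Any route passes through (2,2) somewhere between (2,1) and (2,4). Summing Manhattan distances along the two legs ((2,1) → (2,2) → (2,4)) gives a lower bound of 1 + 2 = 3 moves.
A route of 3 moves achieves this: (2,1) → (2,2) → (2,3) → (2,4).
Since 3 matches the lower bound, it is optimal.

3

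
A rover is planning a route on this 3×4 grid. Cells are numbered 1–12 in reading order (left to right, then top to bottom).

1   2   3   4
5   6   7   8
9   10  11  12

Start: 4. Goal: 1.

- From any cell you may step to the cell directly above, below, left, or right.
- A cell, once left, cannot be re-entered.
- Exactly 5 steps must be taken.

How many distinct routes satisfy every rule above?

Need simple routes of exactly 5 moves from 4 to 1 (Manhattan distance 3, so 1 moves are spent on a detour and 1 undoing it).
Enumerating: 4 8 7 3 2 1 | 4 8 7 6 2 1 | 4 8 7 6 5 1 | 4 3 7 6 2 1 | 4 3 7 6 5 1 | 4 3 2 6 5 1.
That gives 6 routes.

6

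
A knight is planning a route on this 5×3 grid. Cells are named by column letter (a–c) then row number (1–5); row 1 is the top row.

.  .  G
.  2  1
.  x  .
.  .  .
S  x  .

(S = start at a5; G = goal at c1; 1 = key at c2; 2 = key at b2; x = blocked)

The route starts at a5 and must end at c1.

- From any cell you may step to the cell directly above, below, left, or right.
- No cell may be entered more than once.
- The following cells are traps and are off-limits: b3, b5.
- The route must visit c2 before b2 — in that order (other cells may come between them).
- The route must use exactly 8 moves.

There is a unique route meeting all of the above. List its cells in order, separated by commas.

The waypoints must appear in the order c2, b2, with no cell reused.
Route from a5: up 1 to a4, right 2 to c4, up 2 to c2, left 1 to b2, up 1 to b1, right 1 to c1 — 8 moves in all.
Check: order respected (1 at step 5, 2 at step 6); 8 moves as required.

a5, a4, b4, c4, c3, c2, b2, b1, c1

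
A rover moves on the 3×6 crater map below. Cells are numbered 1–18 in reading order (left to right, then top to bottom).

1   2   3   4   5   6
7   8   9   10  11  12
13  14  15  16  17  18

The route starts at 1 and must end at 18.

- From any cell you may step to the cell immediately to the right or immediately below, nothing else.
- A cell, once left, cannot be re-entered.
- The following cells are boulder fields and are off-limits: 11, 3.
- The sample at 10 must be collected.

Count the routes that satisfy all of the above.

A right/down-only route from 1 to 18 makes exactly 2 down-moves and 5 right-moves in some order.
With no other constraints that would be C(7,2) = 21 routes.
Split at 10 and multiply the segment counts (each segment already excludes blocked cells): 1→10: 2; 10→18: 1; product = 2.
That gives 2 routes.

2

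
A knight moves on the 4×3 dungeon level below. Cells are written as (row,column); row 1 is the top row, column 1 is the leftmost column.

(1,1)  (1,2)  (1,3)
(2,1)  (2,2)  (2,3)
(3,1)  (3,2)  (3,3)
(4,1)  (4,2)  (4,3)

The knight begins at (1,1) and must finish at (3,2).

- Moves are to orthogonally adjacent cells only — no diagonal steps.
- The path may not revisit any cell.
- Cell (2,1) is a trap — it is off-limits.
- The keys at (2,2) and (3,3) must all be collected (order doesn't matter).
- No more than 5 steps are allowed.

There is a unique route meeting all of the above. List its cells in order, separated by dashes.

Any route must reach (2,2) and (3,3) and still end at (3,2) within 5 moves, so the order of the required stops is forced.
Route from (1,1): right 1 to (1,2), down 1 to (2,2), right 1 to (2,3), down 1 to (3,3), left 1 to (3,2) — 5 moves in all.
Check: all required cells visited; 5 ≤ 5 moves.

(1,1) - (1,2) - (2,2) - (2,3) - (3,3) - (3,2)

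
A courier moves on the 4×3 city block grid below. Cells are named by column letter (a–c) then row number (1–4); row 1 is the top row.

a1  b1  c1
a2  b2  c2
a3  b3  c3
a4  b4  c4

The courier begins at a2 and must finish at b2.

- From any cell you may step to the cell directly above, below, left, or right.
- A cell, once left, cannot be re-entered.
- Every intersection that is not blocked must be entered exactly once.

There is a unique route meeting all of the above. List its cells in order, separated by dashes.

a2 - a1 - b1 - c1 - c2 - c3 - c4 - b4 - a4 - a3 - b3 - b2

Need to visit all 12 open cells exactly once, starting at a2 and ending at b2.
Cell a4 has only two open neighbours (a3 and b4), so the path must pass straight through it: one of those is the cell it's entered from and the other is where it exits.
Route from a2: up 1 to a1, right 2 to c1, down 3 to c4, left 2 to a4, up 1 to a3, right 1 to b3, up 1 to b2 — 11 moves in all.
Check: all 12 open cells covered.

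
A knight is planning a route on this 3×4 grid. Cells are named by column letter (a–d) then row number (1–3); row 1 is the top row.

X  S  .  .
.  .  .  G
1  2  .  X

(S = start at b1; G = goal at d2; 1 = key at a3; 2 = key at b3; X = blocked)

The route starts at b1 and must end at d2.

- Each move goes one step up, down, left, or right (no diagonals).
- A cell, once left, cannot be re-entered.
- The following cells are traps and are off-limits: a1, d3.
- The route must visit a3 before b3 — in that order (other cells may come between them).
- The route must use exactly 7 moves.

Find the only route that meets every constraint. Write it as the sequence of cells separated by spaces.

The waypoints must appear in the order a3, b3, with no cell reused.
Route from b1: down 1 to b2, left 1 to a2, down 1 to a3, right 2 to c3, up 1 to c2, right 1 to d2 — 7 moves in all.
Check: order respected (1 at step 3, 2 at step 4); 7 moves as required.

b1 b2 a2 a3 b3 c3 c2 d2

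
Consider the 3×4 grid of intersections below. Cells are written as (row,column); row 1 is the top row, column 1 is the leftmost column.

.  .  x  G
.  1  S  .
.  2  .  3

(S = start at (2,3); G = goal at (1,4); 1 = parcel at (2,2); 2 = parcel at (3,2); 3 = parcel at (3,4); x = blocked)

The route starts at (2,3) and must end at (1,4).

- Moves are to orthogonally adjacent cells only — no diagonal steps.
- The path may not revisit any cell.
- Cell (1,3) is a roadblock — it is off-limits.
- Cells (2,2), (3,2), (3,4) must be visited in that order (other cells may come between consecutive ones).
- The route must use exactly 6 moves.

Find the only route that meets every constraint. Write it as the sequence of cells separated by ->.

(2,3) -> (2,2) -> (3,2) -> (3,3) -> (3,4) -> (2,4) -> (1,4)

The waypoints must appear in the order (2,2), (3,2), (3,4), with no cell reused.
Route from (2,3): left to (2,2), down to (3,2), 2× right (reaching (3,4)), 2× up (reaching (1,4)) — 6 moves in all.
Check: order respected (1 at step 1, 2 at step 2, 3 at step 4); 6 moves as required.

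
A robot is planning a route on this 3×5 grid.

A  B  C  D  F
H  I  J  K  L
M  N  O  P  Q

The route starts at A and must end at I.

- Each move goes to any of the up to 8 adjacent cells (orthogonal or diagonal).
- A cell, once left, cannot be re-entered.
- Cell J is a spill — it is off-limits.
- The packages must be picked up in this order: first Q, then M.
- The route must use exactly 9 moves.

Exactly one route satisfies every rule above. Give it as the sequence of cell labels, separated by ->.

A -> B -> C -> K -> Q -> P -> O -> N -> M -> I

The waypoints must appear in the order Q, M, with no cell reused.
Route from A: right 2 to C, down-right 2 to Q, left 4 to M, up-right 1 to I — 9 moves in all.
Check: order respected (Q at step 4, M at step 8); 9 moves as required.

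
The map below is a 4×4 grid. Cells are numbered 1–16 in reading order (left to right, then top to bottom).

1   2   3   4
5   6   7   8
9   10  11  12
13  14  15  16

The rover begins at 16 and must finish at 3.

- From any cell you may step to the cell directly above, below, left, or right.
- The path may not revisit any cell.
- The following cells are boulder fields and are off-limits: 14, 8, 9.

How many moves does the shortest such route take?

The Manhattan distance from 16 to 3 is |4−1| + |4−3| = 4, so at least 4 moves are needed.
A route of 4 moves achieves this: 16 → 12 → 11 → 7 → 3.
Since 4 matches the lower bound, it is optimal.

4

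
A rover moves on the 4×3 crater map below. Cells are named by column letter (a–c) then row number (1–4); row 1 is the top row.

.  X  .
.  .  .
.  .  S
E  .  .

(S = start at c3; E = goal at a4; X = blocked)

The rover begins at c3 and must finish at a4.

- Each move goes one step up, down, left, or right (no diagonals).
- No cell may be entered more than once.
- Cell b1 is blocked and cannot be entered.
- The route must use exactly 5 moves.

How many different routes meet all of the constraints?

Need simple routes of exactly 5 moves from c3 to a4 (Manhattan distance 3, so 1 moves are spent on a detour and 1 undoing it).
Enumerating: c3 c2 b2 b3 b4 a4 | c3 c2 b2 b3 a3 a4 | c3 c2 b2 a2 a3 a4 | c3 c4 b4 b3 a3 a4 | c3 b3 b2 a2 a3 a4.
That gives 5 routes.

5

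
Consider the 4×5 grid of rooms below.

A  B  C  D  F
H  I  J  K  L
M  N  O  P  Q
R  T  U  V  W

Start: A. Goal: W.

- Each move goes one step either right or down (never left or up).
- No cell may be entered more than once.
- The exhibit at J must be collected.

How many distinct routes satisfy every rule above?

18

A right/down-only route from A to W makes exactly 3 down-moves and 4 right-moves in some order.
With no other constraints that would be C(7,3) = 35 routes.
Split at J and multiply the segment counts: A→J: 3; J→W: 6; product = 18.
That gives 18 routes.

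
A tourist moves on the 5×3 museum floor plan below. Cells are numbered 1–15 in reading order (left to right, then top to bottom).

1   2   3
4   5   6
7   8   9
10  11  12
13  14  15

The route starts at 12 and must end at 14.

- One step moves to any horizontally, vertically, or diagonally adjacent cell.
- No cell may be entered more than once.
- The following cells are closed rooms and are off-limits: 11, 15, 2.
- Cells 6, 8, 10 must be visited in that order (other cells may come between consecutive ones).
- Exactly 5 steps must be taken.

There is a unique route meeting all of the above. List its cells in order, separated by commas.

The waypoints must appear in the order 6, 8, 10, with no cell reused.
Route from 12: 2× up (reaching 6), 2× down-left (reaching 10), down-right to 14 — 5 moves in all.
Check: order respected (6 at step 2, 8 at step 3, 10 at step 4); 5 moves as required.

12, 9, 6, 8, 10, 14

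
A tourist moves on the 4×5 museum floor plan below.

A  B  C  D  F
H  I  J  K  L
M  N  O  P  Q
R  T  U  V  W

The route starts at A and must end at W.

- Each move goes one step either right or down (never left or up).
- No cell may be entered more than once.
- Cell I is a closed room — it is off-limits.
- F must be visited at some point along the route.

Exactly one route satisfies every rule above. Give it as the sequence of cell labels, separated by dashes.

A - B - C - D - F - L - Q - W

Moves only go right or down, so the column and row indices never decrease.
Route from A: 4× right (reaching F), 3× down (reaching W) — 7 moves in all.
Check: all required cells visited.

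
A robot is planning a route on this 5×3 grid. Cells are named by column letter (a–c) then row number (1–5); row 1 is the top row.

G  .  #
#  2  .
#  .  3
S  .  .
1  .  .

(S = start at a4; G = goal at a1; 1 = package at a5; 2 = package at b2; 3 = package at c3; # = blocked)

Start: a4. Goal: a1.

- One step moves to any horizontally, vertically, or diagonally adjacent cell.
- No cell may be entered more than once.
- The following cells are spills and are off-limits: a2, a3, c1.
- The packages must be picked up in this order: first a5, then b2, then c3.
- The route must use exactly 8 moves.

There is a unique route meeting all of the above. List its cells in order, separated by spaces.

a4 a5 b4 b3 b2 c3 c2 b1 a1

The waypoints must appear in the order a5, b2, c3, with no cell reused.
Route from a4: down 1 to a5, up-right 1 to b4, up 2 to b2, down-right 1 to c3, up 1 to c2, up-left 1 to b1, left 1 to a1 — 8 moves in all.
Check: order respected (1 at step 1, 2 at step 4, 3 at step 5); 8 moves as required.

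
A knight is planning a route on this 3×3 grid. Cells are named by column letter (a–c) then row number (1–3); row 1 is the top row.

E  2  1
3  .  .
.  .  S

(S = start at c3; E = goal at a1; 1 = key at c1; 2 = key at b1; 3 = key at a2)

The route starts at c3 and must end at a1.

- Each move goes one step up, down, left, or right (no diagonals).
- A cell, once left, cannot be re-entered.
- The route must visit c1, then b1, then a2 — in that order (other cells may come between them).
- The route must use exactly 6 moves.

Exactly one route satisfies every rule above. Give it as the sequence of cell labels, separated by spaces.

c3 c2 c1 b1 b2 a2 a1

The waypoints must appear in the order c1, b1, a2, with no cell reused.
Route from c3: 2× up (reaching c1), left to b1, down to b2, left to a2, up to a1 — 6 moves in all.
Check: order respected (1 at step 2, 2 at step 3, 3 at step 5); 6 moves as required.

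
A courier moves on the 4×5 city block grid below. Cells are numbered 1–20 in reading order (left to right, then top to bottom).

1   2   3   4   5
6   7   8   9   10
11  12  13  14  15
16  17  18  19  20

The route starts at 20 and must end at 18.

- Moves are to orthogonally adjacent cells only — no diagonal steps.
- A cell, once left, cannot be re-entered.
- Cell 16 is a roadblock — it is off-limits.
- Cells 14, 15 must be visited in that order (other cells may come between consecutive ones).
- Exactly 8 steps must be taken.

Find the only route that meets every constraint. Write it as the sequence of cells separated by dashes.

20 - 19 - 14 - 15 - 10 - 9 - 8 - 13 - 18

The waypoints must appear in the order 14, 15, with no cell reused.
Route from 20: left to 19, up to 14, right to 15, up to 10, 2× left (reaching 8), 2× down (reaching 18) — 8 moves in all.
Check: order respected (14 at step 2, 15 at step 3); 8 moves as required.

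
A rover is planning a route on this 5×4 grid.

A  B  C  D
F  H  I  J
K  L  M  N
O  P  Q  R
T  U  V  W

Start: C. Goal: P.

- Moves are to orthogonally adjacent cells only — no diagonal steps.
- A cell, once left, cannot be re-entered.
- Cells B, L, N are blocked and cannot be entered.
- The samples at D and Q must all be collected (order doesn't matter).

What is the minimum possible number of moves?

Any route passes through D and Q in some order between C and P. Summing Manhattan distances along each leg and taking the cheapest ordering (C → D → Q → P) gives a lower bound of 1 + 4 + 1 = 6 moves.
A route of 6 moves achieves this: C → D → J → I → M → Q → P.
Since 6 matches the lower bound, it is optimal.

6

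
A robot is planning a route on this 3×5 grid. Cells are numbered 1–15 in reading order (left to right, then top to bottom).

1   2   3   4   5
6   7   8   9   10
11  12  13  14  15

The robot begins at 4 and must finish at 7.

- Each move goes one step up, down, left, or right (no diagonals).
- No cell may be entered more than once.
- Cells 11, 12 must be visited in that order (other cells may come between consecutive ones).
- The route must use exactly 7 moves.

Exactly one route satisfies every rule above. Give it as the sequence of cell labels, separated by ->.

The waypoints must appear in the order 11, 12, with no cell reused.
Route from 4: 3× left (reaching 1), 2× down (reaching 11), right to 12, up to 7 — 7 moves in all.
Check: order respected (11 at step 5, 12 at step 6); 7 moves as required.

4 -> 3 -> 2 -> 1 -> 6 -> 11 -> 12 -> 7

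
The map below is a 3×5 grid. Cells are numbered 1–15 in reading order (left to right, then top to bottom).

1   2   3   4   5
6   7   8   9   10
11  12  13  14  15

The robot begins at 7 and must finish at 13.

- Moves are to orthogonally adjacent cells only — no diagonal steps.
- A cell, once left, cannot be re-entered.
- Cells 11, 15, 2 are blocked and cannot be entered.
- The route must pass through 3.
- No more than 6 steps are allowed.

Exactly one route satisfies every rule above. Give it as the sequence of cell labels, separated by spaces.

7 8 3 4 9 14 13

The 6-move cap with required stops at 3 leaves no slack for detours.
Route from 7: right 1 to 8, up 1 to 3, right 1 to 4, down 2 to 14, left 1 to 13 — 6 moves in all.
Check: all required cells visited; 6 ≤ 6 moves.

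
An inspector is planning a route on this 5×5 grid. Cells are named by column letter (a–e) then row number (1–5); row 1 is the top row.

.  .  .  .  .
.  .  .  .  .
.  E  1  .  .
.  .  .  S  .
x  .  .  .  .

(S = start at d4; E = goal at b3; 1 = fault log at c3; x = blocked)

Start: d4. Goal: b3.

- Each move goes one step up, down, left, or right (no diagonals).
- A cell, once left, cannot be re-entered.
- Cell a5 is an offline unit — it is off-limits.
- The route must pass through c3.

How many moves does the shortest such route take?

3

Any route passes through c3 somewhere between d4 and b3. Summing Manhattan distances along the two legs (d4 → c3 → b3) gives a lower bound of 2 + 1 = 3 moves.
A route of 3 moves achieves this: d4 → d3 → c3 → b3.
Since 3 matches the lower bound, it is optimal.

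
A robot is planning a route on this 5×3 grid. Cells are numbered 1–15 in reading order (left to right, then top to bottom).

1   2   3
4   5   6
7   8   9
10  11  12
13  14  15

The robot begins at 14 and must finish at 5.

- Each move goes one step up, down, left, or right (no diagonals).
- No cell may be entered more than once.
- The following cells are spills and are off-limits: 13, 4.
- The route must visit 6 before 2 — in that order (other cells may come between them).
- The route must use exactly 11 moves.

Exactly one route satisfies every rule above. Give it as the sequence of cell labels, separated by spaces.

14 15 12 11 10 7 8 9 6 3 2 5

The waypoints must appear in the order 6, 2, with no cell reused.
Route from 14: right to 15, up to 12, 2× left (reaching 10), up to 7, 2× right (reaching 9), 2× up (reaching 3), left to 2, down to 5 — 11 moves in all.
Check: order respected (6 at step 8, 2 at step 10); 11 moves as required.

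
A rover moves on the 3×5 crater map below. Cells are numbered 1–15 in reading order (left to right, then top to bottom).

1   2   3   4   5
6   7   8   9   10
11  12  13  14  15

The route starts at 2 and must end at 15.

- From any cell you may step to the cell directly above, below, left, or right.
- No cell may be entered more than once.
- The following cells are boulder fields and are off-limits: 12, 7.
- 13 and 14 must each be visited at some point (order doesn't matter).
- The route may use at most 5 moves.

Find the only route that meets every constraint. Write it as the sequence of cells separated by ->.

2 -> 3 -> 8 -> 13 -> 14 -> 15

The budget equals the shortest possible length, so every move has to be on a shortest route through the required cells.
Route from 2: right 1 to 3, down 2 to 13, right 2 to 15 — 5 moves in all.
Check: all required cells visited; 5 ≤ 5 moves.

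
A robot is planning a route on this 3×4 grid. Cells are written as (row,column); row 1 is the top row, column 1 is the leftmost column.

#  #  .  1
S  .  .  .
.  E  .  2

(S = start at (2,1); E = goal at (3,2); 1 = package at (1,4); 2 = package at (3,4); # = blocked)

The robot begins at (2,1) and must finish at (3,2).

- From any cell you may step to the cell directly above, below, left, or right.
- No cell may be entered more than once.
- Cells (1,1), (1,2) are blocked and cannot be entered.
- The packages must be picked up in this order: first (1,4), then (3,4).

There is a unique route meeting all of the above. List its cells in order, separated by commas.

(2,1), (2,2), (2,3), (1,3), (1,4), (2,4), (3,4), (3,3), (3,2)

The waypoints must appear in the order (1,4), (3,4), with no cell reused.
Route from (2,1): 2× right (reaching (2,3)), up to (1,3), right to (1,4), 2× down (reaching (3,4)), 2× left (reaching (3,2)) — 8 moves in all.
Check: order respected (1 at step 4, 2 at step 6).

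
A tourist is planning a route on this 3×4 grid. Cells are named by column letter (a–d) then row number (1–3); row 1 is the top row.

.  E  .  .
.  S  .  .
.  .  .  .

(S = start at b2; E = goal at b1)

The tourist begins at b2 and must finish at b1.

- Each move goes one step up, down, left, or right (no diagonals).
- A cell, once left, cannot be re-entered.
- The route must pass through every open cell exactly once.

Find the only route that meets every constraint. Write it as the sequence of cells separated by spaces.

Need to visit all 12 open cells exactly once, starting at b2 and ending at b1.
Cell a3 has only two open neighbours (a2 and b3), so the path must pass straight through it: one of those is the cell it's entered from and the other is where it exits.
Route from b2: right 1 to c2, up 1 to c1, right 1 to d1, down 2 to d3, left 3 to a3, up 2 to a1, right 1 to b1 — 11 moves in all.
Check: all 12 open cells covered.

b2 c2 c1 d1 d2 d3 c3 b3 a3 a2 a1 b1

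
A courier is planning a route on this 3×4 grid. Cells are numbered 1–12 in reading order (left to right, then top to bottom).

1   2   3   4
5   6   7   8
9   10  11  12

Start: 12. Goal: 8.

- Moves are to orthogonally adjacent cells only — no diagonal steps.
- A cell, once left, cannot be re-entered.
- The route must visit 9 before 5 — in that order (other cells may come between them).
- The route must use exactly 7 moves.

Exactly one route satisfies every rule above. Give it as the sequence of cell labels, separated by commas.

The waypoints must appear in the order 9, 5, with no cell reused.
Route from 12: left 3 to 9, up 1 to 5, right 3 to 8 — 7 moves in all.
Check: order respected (9 at step 3, 5 at step 4); 7 moves as required.

12, 11, 10, 9, 5, 6, 7, 8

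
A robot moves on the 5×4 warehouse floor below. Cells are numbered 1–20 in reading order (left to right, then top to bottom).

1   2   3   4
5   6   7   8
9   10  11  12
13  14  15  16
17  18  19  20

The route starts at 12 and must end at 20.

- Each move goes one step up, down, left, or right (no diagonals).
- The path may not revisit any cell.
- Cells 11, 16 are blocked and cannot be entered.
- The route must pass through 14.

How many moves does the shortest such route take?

Any route passes through 14 somewhere between 12 and 20. Summing Manhattan distances along the two legs (12 → 14 → 20) gives a lower bound of 3 + 3 = 6 moves.
That bound ignores the blocked cells. Measuring each leg by the fewest moves that actually steer around them (12→14: 5; 14→20: 3) raises the lower bound to 8.
A route of 8 moves exists: 12 → 8 → 7 → 6 → 10 → 14 → 18 → 19 → 20.
Since 8 matches that lower bound, it is optimal.

8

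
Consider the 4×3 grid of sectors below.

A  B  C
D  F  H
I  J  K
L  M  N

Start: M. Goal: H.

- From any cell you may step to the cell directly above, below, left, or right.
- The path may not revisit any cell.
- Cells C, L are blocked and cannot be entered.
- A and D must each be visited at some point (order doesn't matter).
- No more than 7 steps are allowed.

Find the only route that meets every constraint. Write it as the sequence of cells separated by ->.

M -> J -> I -> D -> A -> B -> F -> H

The 7-move cap with required stops at A, D leaves no slack for detours.
Route from M: up 1 to J, left 1 to I, up 2 to A, right 1 to B, down 1 to F, right 1 to H — 7 moves in all.
Check: all required cells visited; 7 ≤ 7 moves.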